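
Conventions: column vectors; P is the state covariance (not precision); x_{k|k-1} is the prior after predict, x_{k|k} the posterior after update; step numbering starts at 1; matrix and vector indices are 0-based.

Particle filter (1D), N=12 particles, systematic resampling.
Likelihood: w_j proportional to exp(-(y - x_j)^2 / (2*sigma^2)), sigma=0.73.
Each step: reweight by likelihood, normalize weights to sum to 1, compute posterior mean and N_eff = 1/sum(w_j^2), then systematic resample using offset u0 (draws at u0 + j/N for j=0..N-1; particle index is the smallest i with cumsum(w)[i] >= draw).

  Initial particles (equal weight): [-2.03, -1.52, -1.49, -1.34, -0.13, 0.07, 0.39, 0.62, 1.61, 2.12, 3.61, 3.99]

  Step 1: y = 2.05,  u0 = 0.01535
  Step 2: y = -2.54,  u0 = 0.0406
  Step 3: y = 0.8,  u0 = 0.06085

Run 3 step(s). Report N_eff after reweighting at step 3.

N_eff = 11.7085

step 1: w=[0.0000, 0.0000, 0.0000, 0.0000, 0.0052, 0.0114, 0.0340, 0.0661, 0.3757, 0.4485, 0.0459, 0.0132]  mean=1.8284  Neff=2.8551  idx=[5, 7, 8, 8, 8, 8, 9, 9, 9, 9, 9, 9]
step 2: w=[0.9513, 0.0484, 0.0001, 0.0001, 0.0001, 0.0001, 0.0000, 0.0000, 0.0000, 0.0000, 0.0000, 0.0000]  mean=0.0970  Neff=1.1021  idx=[0, 0, 0, 0, 0, 0, 0, 0, 0, 0, 0, 1]
step 3: w=[0.0794, 0.0794, 0.0794, 0.0794, 0.0794, 0.0794, 0.0794, 0.0794, 0.0794, 0.0794, 0.0794, 0.1269]  mean=0.1398  Neff=11.7085  idx=[0, 1, 2, 3, 4, 6, 7, 8, 9, 10, 11, 11]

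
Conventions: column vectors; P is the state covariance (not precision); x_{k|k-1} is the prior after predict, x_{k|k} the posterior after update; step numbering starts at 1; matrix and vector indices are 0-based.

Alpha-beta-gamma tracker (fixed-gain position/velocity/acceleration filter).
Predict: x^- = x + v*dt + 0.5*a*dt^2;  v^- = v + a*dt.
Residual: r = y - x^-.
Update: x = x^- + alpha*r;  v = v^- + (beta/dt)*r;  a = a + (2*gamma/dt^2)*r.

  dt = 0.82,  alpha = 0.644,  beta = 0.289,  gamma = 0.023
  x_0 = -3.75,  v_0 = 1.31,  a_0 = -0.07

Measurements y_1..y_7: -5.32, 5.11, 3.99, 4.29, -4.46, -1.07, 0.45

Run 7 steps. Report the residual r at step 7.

resid = 3.3998

step 1: x_pred=-2.6993  r=-2.6207  x^+=-4.3870  v^+=0.3290  a^+=-0.2493
step 2: x_pred=-4.2011  r=9.3111  x^+=1.7953  v^+=3.4062  a^+=0.3877
step 3: x_pred=4.7186  r=-0.7286  x^+=4.2494  v^+=3.4673  a^+=0.3379
step 4: x_pred=7.2061  r=-2.9161  x^+=5.3281  v^+=2.7165  a^+=0.1384
step 5: x_pred=7.6022  r=-12.0622  x^+=-0.1658  v^+=-1.4212  a^+=-0.6868
step 6: x_pred=-1.5621  r=0.4921  x^+=-1.2452  v^+=-1.8110  a^+=-0.6532
step 7: x_pred=-2.9498  r=3.3998  x^+=-0.7603  v^+=-1.1483  a^+=-0.4206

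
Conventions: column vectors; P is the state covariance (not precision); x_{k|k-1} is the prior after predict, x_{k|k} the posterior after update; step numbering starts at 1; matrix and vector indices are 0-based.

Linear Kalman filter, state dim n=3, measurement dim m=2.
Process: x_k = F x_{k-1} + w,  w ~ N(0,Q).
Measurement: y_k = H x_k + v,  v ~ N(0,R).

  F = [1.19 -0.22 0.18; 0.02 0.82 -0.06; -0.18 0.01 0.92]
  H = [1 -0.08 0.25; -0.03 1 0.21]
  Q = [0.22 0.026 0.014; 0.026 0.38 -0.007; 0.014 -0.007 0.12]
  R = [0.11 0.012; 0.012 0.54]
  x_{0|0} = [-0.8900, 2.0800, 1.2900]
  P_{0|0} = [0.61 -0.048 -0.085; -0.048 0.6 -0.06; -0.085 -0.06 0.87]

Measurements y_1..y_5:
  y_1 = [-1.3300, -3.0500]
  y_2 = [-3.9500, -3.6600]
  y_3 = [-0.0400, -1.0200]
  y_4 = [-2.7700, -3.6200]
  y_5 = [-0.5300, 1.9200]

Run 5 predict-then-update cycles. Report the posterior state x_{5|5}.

step 1: x^-=[-1.2845, 1.6104, 1.3678]  P^-=[1.1345 -0.1276 -0.0547; -0.1276 0.7913 -0.0929; -0.0547 -0.0929 0.9034]  S=[1.3029 -0.1986; -0.1986 1.3415]  K=[0.8681 -0.0006; -0.0780 0.5666; 0.1517 0.0958]  nu=[-0.2586, -4.9862]  x^+=[-1.5062, -1.1948, 0.8508]  P^+=[0.1526 0.0587 -0.2097; 0.0587 0.3351 -0.1348; -0.2097 -0.1348 0.8669]
step 2: x^-=[-1.3764, -1.0609, 1.0419]  P^-=[0.3705 0.0094 -0.0686; 0.0094 0.6242 -0.1690; -0.0686 -0.1690 0.9255]  S=[0.5133 -0.0443; -0.0443 1.1347]  K=[0.6880 0.0127; -0.1169 0.5140; 0.3468 0.0377]  nu=[-2.9190, -2.8592]  x^+=[-3.4210, -2.1894, -0.0781]  P^+=[0.1281 0.0589 -0.1902; 0.0589 0.3121 -0.1625; -0.1902 -0.1625 0.8633]
step 3: x^-=[-3.6033, -1.8591, 0.5220]  P^-=[0.3450 0.0074 -0.0376; 0.0074 0.6114 -0.1893; -0.0376 -0.1893 0.9147]  S=[0.5037 -0.0436; -0.0436 1.1125]  K=[0.6666 0.0164; -0.1324 0.5084; 0.4110 0.0196]  nu=[3.2841, 0.6213]  x^+=[-1.4041, -1.9778, 1.8842]  P^+=[0.1219 0.0573 -0.1751; 0.0573 0.3091 -0.1640; -0.1751 -0.1640 0.8298]
step 4: x^-=[-0.8966, -1.7630, 1.9664]  P^-=[0.3424 0.0053 -0.0256; 0.0053 0.6093 -0.1879; -0.0256 -0.1879 0.8811]  S=[0.5053 -0.0444; -0.0444 1.1096]  K=[0.6657 0.0173; -0.1342 0.5081; 0.4164 0.0148]  nu=[-2.5061, -2.2969]  x^+=[-2.6048, -2.5935, 0.8889]  P^+=[0.1192 0.0556 -0.1652; 0.0556 0.3077 -0.1587; -0.1652 -0.1587 0.7938]
step 5: x^-=[-2.3691, -2.2321, 1.2607]  P^-=[0.3421 0.0045 -0.0215; 0.0045 0.6077 -0.1813; -0.0215 -0.1813 0.8474]  S=[0.5047 -0.0446; -0.0446 1.1092]  K=[0.6680 0.0175; -0.1325 0.5081; 0.4071 0.0139]  nu=[1.3454, 3.8163]  x^+=[-1.4036, -0.4713, 1.8613]  P^+=[0.1176 0.0543 -0.1583; 0.0543 0.3065 -0.1528; -0.1583 -0.1528 0.7640]

x_post = [-1.4036, -0.4713, 1.8613]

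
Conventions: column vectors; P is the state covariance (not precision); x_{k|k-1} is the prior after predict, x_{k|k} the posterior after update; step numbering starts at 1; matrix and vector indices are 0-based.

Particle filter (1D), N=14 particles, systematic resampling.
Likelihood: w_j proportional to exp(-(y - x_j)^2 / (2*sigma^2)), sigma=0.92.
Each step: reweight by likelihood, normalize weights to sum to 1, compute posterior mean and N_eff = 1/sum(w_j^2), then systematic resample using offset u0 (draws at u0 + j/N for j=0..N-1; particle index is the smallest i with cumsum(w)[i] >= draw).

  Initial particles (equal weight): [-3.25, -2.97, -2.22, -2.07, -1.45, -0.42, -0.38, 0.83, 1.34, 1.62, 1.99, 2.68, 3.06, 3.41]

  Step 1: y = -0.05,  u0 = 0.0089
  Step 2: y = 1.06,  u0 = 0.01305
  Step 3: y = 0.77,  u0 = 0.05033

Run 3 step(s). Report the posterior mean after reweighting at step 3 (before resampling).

post_mean = 0.6831

step 1: w=[0.0007, 0.0018, 0.0173, 0.0251, 0.0877, 0.2575, 0.2618, 0.1767, 0.0892, 0.0538, 0.0239, 0.0034, 0.0009, 0.0002]  mean=-0.0191  Neff=5.3722  idx=[2, 4, 5, 5, 5, 5, 6, 6, 6, 6, 7, 7, 8, 9]
step 2: w=[0.0003, 0.0040, 0.0455, 0.0455, 0.0455, 0.0455, 0.0488, 0.0488, 0.0488, 0.0488, 0.1610, 0.1610, 0.1585, 0.1380]  mean=0.5460  Neff=8.7862  idx=[2, 3, 5, 6, 8, 9, 10, 10, 11, 11, 12, 12, 13, 13]
step 3: w=[0.0450, 0.0450, 0.0450, 0.0476, 0.0476, 0.0476, 0.1037, 0.1037, 0.1037, 0.1037, 0.0858, 0.0858, 0.0678, 0.0678]  mean=0.6831  Neff=12.5259  idx=[1, 2, 4, 5, 6, 7, 7, 8, 9, 10, 10, 11, 12, 13]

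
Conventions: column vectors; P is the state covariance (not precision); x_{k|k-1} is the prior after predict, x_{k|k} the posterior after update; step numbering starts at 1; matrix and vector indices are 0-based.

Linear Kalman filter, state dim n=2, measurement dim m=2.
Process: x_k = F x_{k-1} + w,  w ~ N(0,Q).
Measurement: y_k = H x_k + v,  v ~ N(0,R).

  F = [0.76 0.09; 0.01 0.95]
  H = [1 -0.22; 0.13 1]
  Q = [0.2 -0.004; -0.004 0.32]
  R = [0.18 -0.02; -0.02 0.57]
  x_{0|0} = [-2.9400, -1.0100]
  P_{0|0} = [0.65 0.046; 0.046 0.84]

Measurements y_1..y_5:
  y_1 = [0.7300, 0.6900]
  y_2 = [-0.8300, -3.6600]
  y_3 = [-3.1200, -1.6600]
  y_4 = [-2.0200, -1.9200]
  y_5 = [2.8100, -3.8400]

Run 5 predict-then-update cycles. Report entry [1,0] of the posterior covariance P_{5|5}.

P_post[1,0] = 0.0326

step 1: x^-=[-2.3253, -0.9889]  P^-=[0.5885 0.1060; 0.1060 1.0790]  S=[0.7741 -0.0779; -0.0779 1.6865]  K=[0.7445 0.1426; -0.1050 0.6431]  nu=[2.8377, 1.9812]  x^+=[0.0699, -0.0127]  P^+=[0.1417 0.0480; 0.0480 0.3624]
step 2: x^-=[0.0520, -0.0114]  P^-=[0.2914 0.0627; 0.0627 0.6480]  S=[0.4751 -0.0637; -0.0637 1.2393]  K=[0.5992 0.1120; -0.0976 0.5245]  nu=[-0.8845, -3.6554]  x^+=[-0.8875, -1.8422]  P^+=[0.1138 0.0371; 0.0371 0.2961]
step 3: x^-=[-0.8403, -1.7589]  P^-=[0.2732 0.0490; 0.0490 0.5879]  S=[0.4601 -0.0663; -0.0663 1.1753]  K=[0.5854 0.1049; -0.1027 0.4999]  nu=[-2.6667, 0.2082]  x^+=[-2.3796, -1.3810]  P^+=[0.1107 0.0337; 0.0337 0.2826]
step 4: x^-=[-1.9328, -1.3358]  P^-=[0.2708 0.0454; 0.0454 0.5757]  S=[0.4587 -0.0674; -0.0674 1.1621]  K=[0.5838 0.1032; -0.1046 0.4944]  nu=[-0.3810, -0.3330]  x^+=[-2.1896, -1.4605]  P^+=[0.1102 0.0328; 0.0328 0.2796]
step 5: x^-=[-1.7956, -1.4094]  P^-=[0.2704 0.0445; 0.0445 0.5730]  S=[0.4586 -0.0677; -0.0677 1.1591]  K=[0.5835 0.1028; -0.1051 0.4932]  nu=[4.2955, -2.1972]  x^+=[0.4852, -2.9445]  P^+=[0.1101 0.0326; 0.0326 0.2790]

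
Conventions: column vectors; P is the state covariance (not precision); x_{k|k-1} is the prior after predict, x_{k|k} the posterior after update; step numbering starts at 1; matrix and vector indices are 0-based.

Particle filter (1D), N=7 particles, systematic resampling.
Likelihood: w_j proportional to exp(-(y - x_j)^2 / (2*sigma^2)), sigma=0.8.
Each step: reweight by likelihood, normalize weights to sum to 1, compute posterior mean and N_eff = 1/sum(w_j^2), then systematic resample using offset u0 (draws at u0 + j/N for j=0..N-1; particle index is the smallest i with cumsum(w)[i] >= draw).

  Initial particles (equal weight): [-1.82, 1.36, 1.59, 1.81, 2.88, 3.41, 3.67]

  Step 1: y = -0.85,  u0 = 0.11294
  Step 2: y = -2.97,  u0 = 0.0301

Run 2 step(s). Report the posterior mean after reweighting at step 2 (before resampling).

step 1: w=[0.9309, 0.0428, 0.0185, 0.0077, 0.0000, 0.0000, 0.0000]  mean=-1.5926  Neff=1.1509  idx=[0, 0, 0, 0, 0, 0, 1]
step 2: w=[0.1667, 0.1667, 0.1667, 0.1667, 0.1667, 0.1667, 0.0000]  mean=-1.8200  Neff=6.0000  idx=[0, 1, 1, 2, 3, 4, 5]

post_mean = -1.8200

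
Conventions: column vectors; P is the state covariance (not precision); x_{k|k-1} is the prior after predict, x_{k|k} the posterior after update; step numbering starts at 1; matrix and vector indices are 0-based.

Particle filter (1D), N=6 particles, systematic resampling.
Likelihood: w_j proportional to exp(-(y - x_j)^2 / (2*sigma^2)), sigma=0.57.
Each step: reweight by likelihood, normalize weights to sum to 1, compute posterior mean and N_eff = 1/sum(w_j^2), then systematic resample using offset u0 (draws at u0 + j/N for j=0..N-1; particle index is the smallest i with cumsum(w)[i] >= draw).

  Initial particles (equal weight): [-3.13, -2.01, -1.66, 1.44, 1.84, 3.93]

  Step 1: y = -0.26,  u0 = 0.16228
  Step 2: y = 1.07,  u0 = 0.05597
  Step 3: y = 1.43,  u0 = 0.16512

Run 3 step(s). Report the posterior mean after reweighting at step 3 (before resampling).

post_mean = 1.5514

step 1: w=[0.0000, 0.1268, 0.6918, 0.1654, 0.0159, 0.0000]  mean=-1.1360  Neff=1.9145  idx=[2, 2, 2, 2, 3, 4]
step 2: w=[0.0000, 0.0000, 0.0000, 0.0000, 0.6686, 0.3314]  mean=1.5725  Neff=1.7960  idx=[4, 4, 4, 4, 5, 5]
step 3: w=[0.1804, 0.1804, 0.1804, 0.1804, 0.1393, 0.1393]  mean=1.5514  Neff=5.9200  idx=[0, 1, 2, 3, 4, 5]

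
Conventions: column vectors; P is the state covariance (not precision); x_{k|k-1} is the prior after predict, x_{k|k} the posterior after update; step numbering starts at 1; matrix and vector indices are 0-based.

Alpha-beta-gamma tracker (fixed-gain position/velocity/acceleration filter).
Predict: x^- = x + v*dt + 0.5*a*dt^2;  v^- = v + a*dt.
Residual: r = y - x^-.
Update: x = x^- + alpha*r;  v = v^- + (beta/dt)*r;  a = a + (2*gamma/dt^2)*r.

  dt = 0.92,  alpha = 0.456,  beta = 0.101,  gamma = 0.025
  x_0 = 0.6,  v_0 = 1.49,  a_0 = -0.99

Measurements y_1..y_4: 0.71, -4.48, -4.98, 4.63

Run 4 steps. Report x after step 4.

step 1: x_pred=1.5518  r=-0.8418  x^+=1.1680  v^+=0.4868  a^+=-1.0397
step 2: x_pred=1.1758  r=-5.6558  x^+=-1.4033  v^+=-1.0907  a^+=-1.3738
step 3: x_pred=-2.9881  r=-1.9919  x^+=-3.8964  v^+=-2.5733  a^+=-1.4915
step 4: x_pred=-6.8950  r=11.5250  x^+=-1.6396  v^+=-2.6802  a^+=-0.8107

x_post = -1.6396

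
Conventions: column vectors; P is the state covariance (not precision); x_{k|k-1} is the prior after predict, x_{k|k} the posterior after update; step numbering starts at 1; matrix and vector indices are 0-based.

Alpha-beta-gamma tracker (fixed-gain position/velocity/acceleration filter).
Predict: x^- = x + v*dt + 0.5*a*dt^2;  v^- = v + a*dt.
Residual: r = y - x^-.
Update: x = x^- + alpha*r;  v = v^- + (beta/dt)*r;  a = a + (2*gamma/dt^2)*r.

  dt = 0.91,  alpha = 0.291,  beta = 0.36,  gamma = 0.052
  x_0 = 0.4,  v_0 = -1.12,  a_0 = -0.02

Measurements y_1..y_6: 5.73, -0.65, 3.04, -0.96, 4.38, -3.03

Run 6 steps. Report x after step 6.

step 1: x_pred=-0.6275  r=6.3575  x^+=1.2225  v^+=1.3768  a^+=0.7784
step 2: x_pred=2.7978  r=-3.4478  x^+=1.7945  v^+=0.7213  a^+=0.3454
step 3: x_pred=2.5938  r=0.4462  x^+=2.7237  v^+=1.2121  a^+=0.4015
step 4: x_pred=3.9929  r=-4.9529  x^+=2.5516  v^+=-0.3820  a^+=-0.2206
step 5: x_pred=2.1127  r=2.2673  x^+=2.7725  v^+=0.3143  a^+=0.0642
step 6: x_pred=3.0850  r=-6.1150  x^+=1.3056  v^+=-2.0465  a^+=-0.7038

x_post = 1.3056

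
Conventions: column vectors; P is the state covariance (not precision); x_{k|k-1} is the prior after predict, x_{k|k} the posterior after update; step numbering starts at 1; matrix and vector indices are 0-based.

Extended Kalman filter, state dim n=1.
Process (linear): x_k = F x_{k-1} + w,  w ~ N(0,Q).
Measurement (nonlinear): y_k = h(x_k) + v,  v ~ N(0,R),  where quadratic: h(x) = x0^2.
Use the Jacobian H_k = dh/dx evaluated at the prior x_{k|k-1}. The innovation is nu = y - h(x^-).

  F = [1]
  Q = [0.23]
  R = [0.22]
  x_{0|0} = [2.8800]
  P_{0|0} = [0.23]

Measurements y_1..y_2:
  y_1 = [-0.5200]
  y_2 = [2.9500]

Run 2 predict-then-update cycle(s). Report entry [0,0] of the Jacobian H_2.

step 1: x^-=[2.8800]  P^-=[0.4600]  H_jac=[5.7600]  S=[15.4817]  K=[0.1711]  nu=[-8.8144]  x^+=[1.3715]  P^+=[0.0065]
step 2: x^-=[1.3715]  P^-=[0.2365]  H_jac=[2.7429]  S=[1.9996]  K=[0.3245]  nu=[1.0691]  x^+=[1.7183]  P^+=[0.0260]

H_jac[0,0] = 2.7429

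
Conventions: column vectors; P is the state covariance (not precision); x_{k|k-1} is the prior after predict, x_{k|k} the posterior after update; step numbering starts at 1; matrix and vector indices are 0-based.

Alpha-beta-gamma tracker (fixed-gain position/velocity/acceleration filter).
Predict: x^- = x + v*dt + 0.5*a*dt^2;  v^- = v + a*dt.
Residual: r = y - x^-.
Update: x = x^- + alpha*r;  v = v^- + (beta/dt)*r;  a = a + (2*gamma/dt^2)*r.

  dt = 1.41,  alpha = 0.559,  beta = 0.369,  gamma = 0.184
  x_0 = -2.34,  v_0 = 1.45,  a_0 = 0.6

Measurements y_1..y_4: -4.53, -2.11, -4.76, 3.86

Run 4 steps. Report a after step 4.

a_post = 0.7756

step 1: x_pred=0.3009  r=-4.8309  x^+=-2.3996  v^+=1.0317  a^+=-0.2942
step 2: x_pred=-1.2373  r=-0.8727  x^+=-1.7251  v^+=0.3885  a^+=-0.4558
step 3: x_pred=-1.6304  r=-3.1296  x^+=-3.3798  v^+=-1.0731  a^+=-1.0351
step 4: x_pred=-5.9219  r=9.7819  x^+=-0.4538  v^+=0.0274  a^+=0.7756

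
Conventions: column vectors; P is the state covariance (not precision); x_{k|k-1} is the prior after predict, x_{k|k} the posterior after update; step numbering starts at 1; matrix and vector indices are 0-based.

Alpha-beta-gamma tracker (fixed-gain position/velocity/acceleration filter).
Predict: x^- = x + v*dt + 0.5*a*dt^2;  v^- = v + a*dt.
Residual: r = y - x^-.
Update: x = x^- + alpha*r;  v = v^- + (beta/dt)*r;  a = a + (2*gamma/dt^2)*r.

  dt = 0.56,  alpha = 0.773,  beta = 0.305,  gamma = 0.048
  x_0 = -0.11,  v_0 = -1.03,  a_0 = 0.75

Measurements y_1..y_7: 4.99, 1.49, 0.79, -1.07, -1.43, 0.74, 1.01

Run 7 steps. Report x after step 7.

x_post = 0.7995

step 1: x_pred=-0.5692  r=5.5592  x^+=3.7281  v^+=2.4178  a^+=2.4518
step 2: x_pred=5.4665  r=-3.9765  x^+=2.3927  v^+=1.6250  a^+=1.2345
step 3: x_pred=3.4962  r=-2.7062  x^+=1.4043  v^+=0.8424  a^+=0.4061
step 4: x_pred=1.9397  r=-3.0097  x^+=-0.3868  v^+=-0.5694  a^+=-0.5153
step 5: x_pred=-0.7865  r=-0.6435  x^+=-1.2839  v^+=-1.2085  a^+=-0.7123
step 6: x_pred=-2.0723  r=2.8123  x^+=0.1016  v^+=-0.0756  a^+=0.1486
step 7: x_pred=0.0826  r=0.9274  x^+=0.7995  v^+=0.5127  a^+=0.4326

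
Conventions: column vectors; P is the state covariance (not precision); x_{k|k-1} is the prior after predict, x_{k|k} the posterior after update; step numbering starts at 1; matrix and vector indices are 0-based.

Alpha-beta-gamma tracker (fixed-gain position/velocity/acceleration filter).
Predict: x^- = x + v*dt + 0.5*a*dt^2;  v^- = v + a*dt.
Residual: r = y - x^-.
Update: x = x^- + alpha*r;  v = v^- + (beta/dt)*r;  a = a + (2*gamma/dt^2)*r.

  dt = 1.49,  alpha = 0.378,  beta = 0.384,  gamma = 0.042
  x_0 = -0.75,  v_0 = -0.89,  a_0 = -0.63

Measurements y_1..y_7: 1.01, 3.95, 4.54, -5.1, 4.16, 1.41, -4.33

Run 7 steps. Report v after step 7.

step 1: x_pred=-2.7754  r=3.7854  x^+=-1.3445  v^+=-0.8531  a^+=-0.4868
step 2: x_pred=-3.1560  r=7.1060  x^+=-0.4700  v^+=0.2529  a^+=-0.2179
step 3: x_pred=-0.3350  r=4.8750  x^+=1.5078  v^+=1.1846  a^+=-0.0335
step 4: x_pred=3.2357  r=-8.3357  x^+=0.0848  v^+=-1.0135  a^+=-0.3488
step 5: x_pred=-1.8125  r=5.9725  x^+=0.4451  v^+=0.0059  a^+=-0.1229
step 6: x_pred=0.3175  r=1.0925  x^+=0.7305  v^+=0.1044  a^+=-0.0815
step 7: x_pred=0.7956  r=-5.1256  x^+=-1.1419  v^+=-1.3380  a^+=-0.2755

v_post = -1.3380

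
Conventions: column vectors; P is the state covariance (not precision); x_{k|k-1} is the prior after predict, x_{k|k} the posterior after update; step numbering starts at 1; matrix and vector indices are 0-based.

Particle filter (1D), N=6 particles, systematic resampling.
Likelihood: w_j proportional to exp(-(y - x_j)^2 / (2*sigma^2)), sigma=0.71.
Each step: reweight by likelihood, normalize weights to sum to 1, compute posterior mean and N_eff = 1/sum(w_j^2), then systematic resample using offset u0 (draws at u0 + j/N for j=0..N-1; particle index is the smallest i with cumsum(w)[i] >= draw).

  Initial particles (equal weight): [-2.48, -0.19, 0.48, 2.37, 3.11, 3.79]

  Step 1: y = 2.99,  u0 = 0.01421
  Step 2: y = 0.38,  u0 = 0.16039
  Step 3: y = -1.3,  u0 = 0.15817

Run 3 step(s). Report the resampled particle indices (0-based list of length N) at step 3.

resampled_idx = [0, 1, 2, 3, 4, 4]

step 1: w=[0.0000, 0.0000, 0.0009, 0.3103, 0.4479, 0.2408]  mean=3.0417  Neff=2.8173  idx=[3, 3, 4, 4, 4, 5]
step 2: w=[0.4775, 0.4775, 0.0149, 0.0149, 0.0149, 0.0002]  mean=2.4035  Neff=2.1900  idx=[0, 0, 1, 1, 1, 4]
step 3: w=[0.1999, 0.1999, 0.1999, 0.1999, 0.1999, 0.0005]  mean=2.3704  Neff=5.0053  idx=[0, 1, 2, 3, 4, 4]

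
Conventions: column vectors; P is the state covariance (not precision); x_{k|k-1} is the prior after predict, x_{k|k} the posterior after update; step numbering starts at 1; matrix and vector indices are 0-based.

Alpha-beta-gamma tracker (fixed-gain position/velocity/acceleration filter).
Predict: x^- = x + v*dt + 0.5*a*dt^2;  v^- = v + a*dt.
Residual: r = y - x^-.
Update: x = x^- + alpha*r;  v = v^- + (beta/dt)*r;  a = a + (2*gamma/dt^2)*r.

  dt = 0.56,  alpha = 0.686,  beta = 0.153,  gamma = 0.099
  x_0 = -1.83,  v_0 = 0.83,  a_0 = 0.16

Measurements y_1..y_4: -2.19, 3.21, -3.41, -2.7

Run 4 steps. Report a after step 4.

step 1: x_pred=-1.3401  r=-0.8499  x^+=-1.9231  v^+=0.6874  a^+=-0.3766
step 2: x_pred=-1.5972  r=4.8072  x^+=1.7005  v^+=1.7899  a^+=2.6586
step 3: x_pred=3.1197  r=-6.5297  x^+=-1.3597  v^+=1.4947  a^+=-1.4641
step 4: x_pred=-0.7522  r=-1.9478  x^+=-2.0884  v^+=0.1426  a^+=-2.6939

a_post = -2.6939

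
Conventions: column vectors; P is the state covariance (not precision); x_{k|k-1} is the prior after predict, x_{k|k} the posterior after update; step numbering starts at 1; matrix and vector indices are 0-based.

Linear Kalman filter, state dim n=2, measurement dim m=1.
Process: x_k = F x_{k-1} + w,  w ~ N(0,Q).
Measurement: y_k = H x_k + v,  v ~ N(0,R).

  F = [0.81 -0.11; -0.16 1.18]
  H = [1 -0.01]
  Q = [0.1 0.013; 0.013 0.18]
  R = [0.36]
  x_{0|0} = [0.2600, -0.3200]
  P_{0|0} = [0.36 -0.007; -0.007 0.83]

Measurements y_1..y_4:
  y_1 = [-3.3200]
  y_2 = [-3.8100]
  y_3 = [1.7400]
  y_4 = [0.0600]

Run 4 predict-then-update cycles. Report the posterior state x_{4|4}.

step 1: x^-=[0.2458, -0.4192]  P^-=[0.3475 -0.1482; -0.1482 1.3476]  S=[0.7106]  K=[0.4911; -0.2275]  nu=[-3.5700]  x^+=[-1.5074, 0.3931]  P^+=[0.1761 -0.0688; -0.0688 1.3108]
step 2: x^-=[-1.2643, 0.7050]  P^-=[0.2437 -0.2469; -0.2469 2.0356]  S=[0.6088]  K=[0.4043; -0.4390]  nu=[-2.5387]  x^+=[-2.2906, 1.8196]  P^+=[0.1442 -0.1389; -0.1389 1.9182]
step 3: x^-=[-2.0556, 2.5136]  P^-=[0.2425 -0.3898; -0.3898 2.9071]  S=[0.6106]  K=[0.4036; -0.6860]  nu=[3.8207]  x^+=[-0.5136, -0.1075]  P^+=[0.1431 -0.2208; -0.2208 2.6197]
step 4: x^-=[-0.4042, -0.0447]  P^-=[0.2649 -0.5605; -0.5605 3.9147]  S=[0.6365]  K=[0.4250; -0.9421]  nu=[0.4637]  x^+=[-0.2071, -0.4816]  P^+=[0.1499 -0.3056; -0.3056 3.3498]

x_post = [-0.2071, -0.4816]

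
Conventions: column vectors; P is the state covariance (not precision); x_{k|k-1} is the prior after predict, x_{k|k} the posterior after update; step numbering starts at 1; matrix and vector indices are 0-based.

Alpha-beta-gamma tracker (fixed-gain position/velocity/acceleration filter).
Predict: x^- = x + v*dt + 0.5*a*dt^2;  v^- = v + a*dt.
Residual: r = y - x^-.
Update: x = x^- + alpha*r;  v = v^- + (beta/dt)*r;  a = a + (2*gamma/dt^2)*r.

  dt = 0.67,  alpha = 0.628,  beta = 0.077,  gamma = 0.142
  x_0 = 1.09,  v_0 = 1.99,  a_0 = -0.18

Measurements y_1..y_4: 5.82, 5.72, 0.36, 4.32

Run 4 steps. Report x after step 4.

x_post = 4.5715

step 1: x_pred=2.3829  r=3.4371  x^+=4.5414  v^+=2.2644  a^+=1.9945
step 2: x_pred=6.5062  r=-0.7862  x^+=6.0125  v^+=3.5104  a^+=1.4971
step 3: x_pred=8.7004  r=-8.3404  x^+=3.4626  v^+=3.5549  a^+=-3.7795
step 4: x_pred=4.9961  r=-0.6761  x^+=4.5715  v^+=0.9449  a^+=-4.2073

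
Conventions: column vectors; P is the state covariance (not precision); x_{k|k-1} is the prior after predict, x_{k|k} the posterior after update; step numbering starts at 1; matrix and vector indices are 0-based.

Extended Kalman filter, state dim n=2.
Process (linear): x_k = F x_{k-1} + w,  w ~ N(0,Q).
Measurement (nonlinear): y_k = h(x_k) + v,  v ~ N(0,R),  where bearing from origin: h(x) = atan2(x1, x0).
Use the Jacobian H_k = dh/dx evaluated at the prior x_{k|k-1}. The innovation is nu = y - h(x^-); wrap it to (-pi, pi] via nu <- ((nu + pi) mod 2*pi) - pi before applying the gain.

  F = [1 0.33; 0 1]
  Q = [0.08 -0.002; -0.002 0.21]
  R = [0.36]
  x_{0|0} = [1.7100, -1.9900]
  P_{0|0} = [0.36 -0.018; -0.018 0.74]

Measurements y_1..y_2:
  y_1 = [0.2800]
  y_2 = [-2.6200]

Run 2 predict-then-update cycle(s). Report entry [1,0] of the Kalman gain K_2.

step 1: x^-=[1.0533, -1.9900]  P^-=[0.5087 0.2242; 0.2242 0.9500]  H_jac=[0.3925 0.2078]  S=[0.5160]  K=[0.4773; 0.5531]  nu=[1.3640]  x^+=[1.7043, -1.2356]  P^+=[0.3912 0.0880; 0.0880 0.7921]
step 2: x^-=[1.2966, -1.2356]  P^-=[0.6155 0.3474; 0.3474 1.0021]  H_jac=[0.3852 0.4042]  S=[0.7232]  K=[0.5220; 0.7451]  nu=[-1.8587]  x^+=[0.3264, -2.6205]  P^+=[0.4185 0.0661; 0.0661 0.6006]

K[1,0] = 0.7451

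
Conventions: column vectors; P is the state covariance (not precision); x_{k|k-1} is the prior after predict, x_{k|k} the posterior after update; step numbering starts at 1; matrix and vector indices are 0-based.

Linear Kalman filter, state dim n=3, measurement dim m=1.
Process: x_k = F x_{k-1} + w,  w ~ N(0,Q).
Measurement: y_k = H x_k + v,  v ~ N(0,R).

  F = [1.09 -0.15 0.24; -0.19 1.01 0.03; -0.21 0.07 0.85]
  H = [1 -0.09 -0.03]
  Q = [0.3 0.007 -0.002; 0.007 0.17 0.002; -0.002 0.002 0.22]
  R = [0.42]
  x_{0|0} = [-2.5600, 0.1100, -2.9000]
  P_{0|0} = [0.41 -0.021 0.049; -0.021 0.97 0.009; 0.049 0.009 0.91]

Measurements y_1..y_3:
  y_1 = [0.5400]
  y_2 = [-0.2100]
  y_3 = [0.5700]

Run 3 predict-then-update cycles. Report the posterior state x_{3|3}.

x_post = [-0.0294, -0.9408, -0.8464]

step 1: x^-=[-3.5029, 0.5105, -1.9197]  P^-=[0.8932 -0.2405 0.1193; -0.2405 1.1832 0.1144; 0.1193 0.1144 0.8845]  S=[1.3604]  K=[0.6699; -0.2576; 0.0606]  nu=[4.0313]  x^+=[-0.8024, -0.5280, -1.6754]  P^+=[0.2828 -0.0058 0.0640; -0.0058 1.0929 0.1356; 0.0640 0.1356 0.8795]
step 2: x^-=[-1.1975, -0.4311, -1.2925]  P^-=[0.7368 -0.1859 0.1417; -0.1859 1.3056 0.2203; 0.1417 0.2203 0.8667]  S=[1.1943]  K=[0.6274; -0.2595; 0.0803]  nu=[0.9099]  x^+=[-0.6266, -0.6672, -1.2195]  P^+=[0.2667 0.0086 0.0815; 0.0086 1.2251 0.2451; 0.0815 0.2451 0.8590]
step 3: x^-=[-0.8756, -0.5914, -0.9517]  P^-=[0.7161 -0.1607 0.1446; -0.1607 1.4408 0.3165; 0.1446 0.3165 0.8582]  S=[1.1705]  K=[0.6205; -0.2561; 0.0772]  nu=[1.3638]  x^+=[-0.0294, -0.9408, -0.8464]  P^+=[0.2655 0.0254 0.0885; 0.0254 1.3640 0.3396; 0.0885 0.3396 0.8512]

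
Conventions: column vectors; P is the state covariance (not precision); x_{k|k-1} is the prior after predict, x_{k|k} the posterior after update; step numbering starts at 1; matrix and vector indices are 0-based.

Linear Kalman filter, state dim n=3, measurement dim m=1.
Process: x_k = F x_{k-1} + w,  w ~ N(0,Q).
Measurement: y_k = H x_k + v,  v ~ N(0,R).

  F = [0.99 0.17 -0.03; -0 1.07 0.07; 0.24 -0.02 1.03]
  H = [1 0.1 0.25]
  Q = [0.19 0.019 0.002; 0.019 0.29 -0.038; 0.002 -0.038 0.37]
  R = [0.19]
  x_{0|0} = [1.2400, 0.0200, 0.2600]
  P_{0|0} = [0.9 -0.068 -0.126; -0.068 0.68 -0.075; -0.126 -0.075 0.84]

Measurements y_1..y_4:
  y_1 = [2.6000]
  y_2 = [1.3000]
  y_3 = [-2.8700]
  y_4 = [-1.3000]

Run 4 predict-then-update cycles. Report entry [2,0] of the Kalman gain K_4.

K[2,0] = 0.0795

step 1: x^-=[1.2232, 0.0396, 0.5650]  P^-=[1.0779 0.0617 0.0454; 0.0617 1.0614 -0.0941; 0.0454 -0.0941 1.2547]  S=[1.3872]  K=[0.7896; 0.1040; 0.2521]  nu=[1.2316]  x^+=[2.1957, 0.1677, 0.8754]  P^+=[0.2129 -0.0523 -0.2307; -0.0523 1.0464 -0.1305; -0.2307 -0.1305 1.1666]
step 2: x^-=[2.1760, 0.2407, 1.4253]  P^-=[0.4274 0.1382 -0.2446; 0.1382 1.4742 -0.1372; -0.2446 -0.1372 1.5121]  S=[0.6251]  K=[0.6080; 0.4020; 0.1915]  nu=[-1.2564]  x^+=[1.4121, -0.2643, 1.1848]  P^+=[0.1963 -0.0146 -0.3174; -0.0146 1.3732 -0.1853; -0.3174 -0.1853 1.4892]
step 3: x^-=[1.3175, -0.1999, 1.5645]  P^-=[0.4393 0.2319 -0.3563; 0.2319 1.8417 -0.1731; -0.3563 -0.1731 1.8126]  S=[0.6206]  K=[0.6017; 0.6008; 0.1282]  nu=[-4.5586]  x^+=[-1.4254, -2.9386, 0.9799]  P^+=[0.2146 0.0076 -0.4042; 0.0076 1.6177 -0.2209; -0.4042 -0.2209 1.8024]
step 4: x^-=[-1.9401, -3.0757, 0.7260]  P^-=[0.4775 0.2940 -0.4561; 0.2940 2.1179 -0.1906; -0.4561 -0.1906 2.1044]  S=[0.6415]  K=[0.6125; 0.7142; 0.0795]  nu=[0.7662]  x^+=[-1.4708, -2.5285, 0.7869]  P^+=[0.2369 0.0134 -0.4873; 0.0134 1.7907 -0.2270; -0.4873 -0.2270 2.1004]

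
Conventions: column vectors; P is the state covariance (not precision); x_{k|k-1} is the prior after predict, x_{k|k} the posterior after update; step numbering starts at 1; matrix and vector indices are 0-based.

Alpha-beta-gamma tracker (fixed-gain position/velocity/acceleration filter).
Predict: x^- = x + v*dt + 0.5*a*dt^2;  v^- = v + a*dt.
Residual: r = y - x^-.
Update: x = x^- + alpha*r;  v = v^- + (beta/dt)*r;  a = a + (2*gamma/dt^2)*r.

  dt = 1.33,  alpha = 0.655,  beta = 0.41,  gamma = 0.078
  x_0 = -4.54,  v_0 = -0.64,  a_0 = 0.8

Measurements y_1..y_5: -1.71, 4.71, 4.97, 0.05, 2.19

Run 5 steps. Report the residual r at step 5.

step 1: x_pred=-4.6836  r=2.9736  x^+=-2.7359  v^+=1.3407  a^+=1.0622
step 2: x_pred=-0.0133  r=4.7233  x^+=3.0805  v^+=4.2095  a^+=1.4788
step 3: x_pred=9.9871  r=-5.0171  x^+=6.7009  v^+=4.6297  a^+=1.0363
step 4: x_pred=13.7750  r=-13.7250  x^+=4.7851  v^+=1.7770  a^+=-0.1741
step 5: x_pred=6.9946  r=-4.8046  x^+=3.8476  v^+=0.0644  a^+=-0.5978

resid = -4.8046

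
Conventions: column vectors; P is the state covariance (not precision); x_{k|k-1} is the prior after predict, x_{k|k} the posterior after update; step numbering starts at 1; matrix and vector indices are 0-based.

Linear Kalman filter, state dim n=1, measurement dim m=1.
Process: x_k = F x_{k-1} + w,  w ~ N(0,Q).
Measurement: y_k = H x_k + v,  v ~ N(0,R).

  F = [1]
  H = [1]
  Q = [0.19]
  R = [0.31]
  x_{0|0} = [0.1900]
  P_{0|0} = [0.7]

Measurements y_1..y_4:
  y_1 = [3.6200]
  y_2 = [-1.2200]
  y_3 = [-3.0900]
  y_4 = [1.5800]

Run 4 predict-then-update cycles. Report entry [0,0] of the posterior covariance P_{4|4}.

step 1: x^-=[0.1900]  P^-=[0.8900]  S=[1.2000]  K=[0.7417]  nu=[3.4300]  x^+=[2.7339]  P^+=[0.2299]
step 2: x^-=[2.7339]  P^-=[0.4199]  S=[0.7299]  K=[0.5753]  nu=[-3.9539]  x^+=[0.4593]  P^+=[0.1783]
step 3: x^-=[0.4593]  P^-=[0.3683]  S=[0.6783]  K=[0.5430]  nu=[-3.5493]  x^+=[-1.4680]  P^+=[0.1683]
step 4: x^-=[-1.4680]  P^-=[0.3583]  S=[0.6683]  K=[0.5362]  nu=[3.0480]  x^+=[0.1662]  P^+=[0.1662]

P_post[0,0] = 0.1662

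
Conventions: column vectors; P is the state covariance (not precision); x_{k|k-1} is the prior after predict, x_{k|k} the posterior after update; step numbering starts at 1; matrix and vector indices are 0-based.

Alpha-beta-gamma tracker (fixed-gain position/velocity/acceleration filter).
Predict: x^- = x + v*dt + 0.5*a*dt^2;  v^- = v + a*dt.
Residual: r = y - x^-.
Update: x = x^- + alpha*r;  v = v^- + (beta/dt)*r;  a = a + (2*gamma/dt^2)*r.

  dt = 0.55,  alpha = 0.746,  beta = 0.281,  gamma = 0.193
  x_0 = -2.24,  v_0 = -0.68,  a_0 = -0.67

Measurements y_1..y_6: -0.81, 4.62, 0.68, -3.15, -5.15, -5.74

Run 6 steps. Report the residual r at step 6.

resid = 3.5219

step 1: x_pred=-2.7153  r=1.9053  x^+=-1.2940  v^+=-0.0750  a^+=1.7613
step 2: x_pred=-1.0688  r=5.6888  x^+=3.1750  v^+=3.8001  a^+=9.0204
step 3: x_pred=6.6294  r=-5.9494  x^+=2.1912  v^+=5.7217  a^+=1.4287
step 4: x_pred=5.5542  r=-8.7042  x^+=-0.9391  v^+=2.0605  a^+=-9.6781
step 5: x_pred=-1.2697  r=-3.8803  x^+=-4.1644  v^+=-5.2450  a^+=-14.6295
step 6: x_pred=-9.2619  r=3.5219  x^+=-6.6346  v^+=-11.4919  a^+=-10.1355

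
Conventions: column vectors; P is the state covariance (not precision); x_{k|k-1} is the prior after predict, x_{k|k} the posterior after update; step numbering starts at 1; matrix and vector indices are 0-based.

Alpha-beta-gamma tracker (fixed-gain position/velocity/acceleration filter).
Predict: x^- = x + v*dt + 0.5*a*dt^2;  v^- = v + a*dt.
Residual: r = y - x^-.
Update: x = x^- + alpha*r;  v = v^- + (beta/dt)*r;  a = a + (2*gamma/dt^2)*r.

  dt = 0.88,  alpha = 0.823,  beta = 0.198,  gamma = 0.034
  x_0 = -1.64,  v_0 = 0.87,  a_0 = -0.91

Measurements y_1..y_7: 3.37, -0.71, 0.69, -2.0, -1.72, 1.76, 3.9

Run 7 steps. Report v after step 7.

v_post = -0.5605

step 1: x_pred=-1.2268  r=4.5968  x^+=2.5564  v^+=1.1035  a^+=-0.5064
step 2: x_pred=3.3314  r=-4.0414  x^+=0.0053  v^+=-0.2514  a^+=-0.8612
step 3: x_pred=-0.5494  r=1.2394  x^+=0.4706  v^+=-0.7305  a^+=-0.7524
step 4: x_pred=-0.4635  r=-1.5365  x^+=-1.7280  v^+=-1.7383  a^+=-0.8873
step 5: x_pred=-3.6013  r=1.8813  x^+=-2.0530  v^+=-2.0958  a^+=-0.7221
step 6: x_pred=-4.1769  r=5.9369  x^+=0.7092  v^+=-1.3955  a^+=-0.2008
step 7: x_pred=-0.5966  r=4.4966  x^+=3.1041  v^+=-0.5605  a^+=0.1940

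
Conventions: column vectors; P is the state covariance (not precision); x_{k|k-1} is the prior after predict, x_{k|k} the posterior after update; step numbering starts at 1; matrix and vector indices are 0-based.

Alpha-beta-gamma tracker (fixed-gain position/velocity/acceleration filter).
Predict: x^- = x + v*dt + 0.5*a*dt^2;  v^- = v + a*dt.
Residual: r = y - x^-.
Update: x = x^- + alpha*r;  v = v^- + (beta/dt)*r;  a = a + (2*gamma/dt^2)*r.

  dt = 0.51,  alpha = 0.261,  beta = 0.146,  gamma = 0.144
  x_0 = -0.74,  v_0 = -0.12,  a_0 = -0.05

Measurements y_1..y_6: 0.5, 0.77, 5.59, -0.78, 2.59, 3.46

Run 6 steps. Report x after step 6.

step 1: x_pred=-0.8077  r=1.3077  x^+=-0.4664  v^+=0.2289  a^+=1.3980
step 2: x_pred=-0.1679  r=0.9379  x^+=0.0769  v^+=1.2103  a^+=2.4364
step 3: x_pred=1.0110  r=4.5790  x^+=2.2061  v^+=3.7637  a^+=7.5066
step 4: x_pred=5.1019  r=-5.8819  x^+=3.5667  v^+=5.9083  a^+=0.9938
step 5: x_pred=6.7092  r=-4.1192  x^+=5.6341  v^+=5.2359  a^+=-3.5673
step 6: x_pred=7.8404  r=-4.3804  x^+=6.6971  v^+=2.1626  a^+=-8.4176

x_post = 6.6971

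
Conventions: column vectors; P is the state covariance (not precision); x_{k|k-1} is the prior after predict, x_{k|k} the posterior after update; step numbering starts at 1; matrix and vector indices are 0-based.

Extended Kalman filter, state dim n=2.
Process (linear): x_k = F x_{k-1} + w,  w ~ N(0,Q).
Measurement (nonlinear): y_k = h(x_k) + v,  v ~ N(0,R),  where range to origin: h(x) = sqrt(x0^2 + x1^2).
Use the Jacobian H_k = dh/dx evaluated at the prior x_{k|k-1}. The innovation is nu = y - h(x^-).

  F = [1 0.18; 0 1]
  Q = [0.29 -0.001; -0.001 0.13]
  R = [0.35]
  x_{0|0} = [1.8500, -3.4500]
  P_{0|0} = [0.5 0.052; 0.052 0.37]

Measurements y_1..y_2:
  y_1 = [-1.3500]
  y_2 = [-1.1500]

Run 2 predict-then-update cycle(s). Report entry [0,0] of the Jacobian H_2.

H_jac[0,0] = 0.0902

step 1: x^-=[1.2290, -3.4500]  P^-=[0.8207 0.1176; 0.1176 0.5000]  H_jac=[0.3356 -0.9420]  S=[0.8118]  K=[0.2028; -0.5316]  nu=[-5.0124]  x^+=[0.2125, -0.7854]  P^+=[0.7873 0.2051; 0.2051 0.2706]
step 2: x^-=[0.0711, -0.7854]  P^-=[1.1599 0.2528; 0.2528 0.4006]  H_jac=[0.0902 -0.9959]  S=[0.7114]  K=[-0.2069; -0.5288]  nu=[-1.9386]  x^+=[0.4723, 0.2397]  P^+=[1.1295 0.1750; 0.1750 0.2017]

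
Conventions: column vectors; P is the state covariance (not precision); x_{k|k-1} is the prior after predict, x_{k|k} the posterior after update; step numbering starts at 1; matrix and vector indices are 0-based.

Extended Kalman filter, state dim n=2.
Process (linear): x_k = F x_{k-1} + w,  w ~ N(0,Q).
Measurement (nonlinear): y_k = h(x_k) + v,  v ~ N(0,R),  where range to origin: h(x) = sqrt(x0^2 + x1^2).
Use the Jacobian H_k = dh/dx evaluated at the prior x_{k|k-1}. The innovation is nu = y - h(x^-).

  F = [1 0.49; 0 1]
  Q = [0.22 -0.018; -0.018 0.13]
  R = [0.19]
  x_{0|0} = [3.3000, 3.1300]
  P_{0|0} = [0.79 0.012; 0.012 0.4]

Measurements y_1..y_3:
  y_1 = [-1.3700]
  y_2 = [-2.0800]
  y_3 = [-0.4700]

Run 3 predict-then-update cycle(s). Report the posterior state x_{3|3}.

step 1: x^-=[4.8337, 3.1300]  P^-=[1.1178 0.1900; 0.1900 0.5300]  H_jac=[0.8394 0.5435]  S=[1.3075]  K=[0.7966; 0.3423]  nu=[-7.1286]  x^+=[-0.8448, 0.6899]  P^+=[0.2881 -0.1665; -0.1665 0.3768]
step 2: x^-=[-0.5067, 0.6899]  P^-=[0.4354 0.0001; 0.0001 0.5068]  H_jac=[-0.5920 0.8060]  S=[0.6717]  K=[-0.3836; 0.6080]  nu=[-2.9360]  x^+=[0.6195, -1.0952]  P^+=[0.3366 0.1568; 0.1568 0.2585]
step 3: x^-=[0.0829, -1.0952]  P^-=[0.7723 0.2654; 0.2654 0.3885]  H_jac=[0.0755 -0.9971]  S=[0.5407]  K=[-0.3817; -0.6794]  nu=[-1.5684]  x^+=[0.6816, -0.0297]  P^+=[0.6935 0.1252; 0.1252 0.1389]

x_post = [0.6816, -0.0297]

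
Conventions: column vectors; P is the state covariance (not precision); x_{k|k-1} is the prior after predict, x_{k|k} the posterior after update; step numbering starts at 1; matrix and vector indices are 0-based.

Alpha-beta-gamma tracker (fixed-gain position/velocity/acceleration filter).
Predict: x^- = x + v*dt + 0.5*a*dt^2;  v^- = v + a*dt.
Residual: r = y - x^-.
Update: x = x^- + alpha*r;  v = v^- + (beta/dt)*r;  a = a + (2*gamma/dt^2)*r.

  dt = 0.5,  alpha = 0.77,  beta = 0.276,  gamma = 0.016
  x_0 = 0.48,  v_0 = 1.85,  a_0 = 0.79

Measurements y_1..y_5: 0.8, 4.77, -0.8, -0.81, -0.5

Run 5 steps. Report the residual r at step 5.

step 1: x_pred=1.5038  r=-0.7038  x^+=0.9619  v^+=1.8565  a^+=0.6999
step 2: x_pred=1.9776  r=2.7924  x^+=4.1278  v^+=3.7479  a^+=1.0573
step 3: x_pred=6.1339  r=-6.9339  x^+=0.7948  v^+=0.4491  a^+=0.1698
step 4: x_pred=1.0405  r=-1.8505  x^+=-0.3844  v^+=-0.4875  a^+=-0.0671
step 5: x_pred=-0.6365  r=0.1365  x^+=-0.5314  v^+=-0.4457  a^+=-0.0496

resid = 0.1365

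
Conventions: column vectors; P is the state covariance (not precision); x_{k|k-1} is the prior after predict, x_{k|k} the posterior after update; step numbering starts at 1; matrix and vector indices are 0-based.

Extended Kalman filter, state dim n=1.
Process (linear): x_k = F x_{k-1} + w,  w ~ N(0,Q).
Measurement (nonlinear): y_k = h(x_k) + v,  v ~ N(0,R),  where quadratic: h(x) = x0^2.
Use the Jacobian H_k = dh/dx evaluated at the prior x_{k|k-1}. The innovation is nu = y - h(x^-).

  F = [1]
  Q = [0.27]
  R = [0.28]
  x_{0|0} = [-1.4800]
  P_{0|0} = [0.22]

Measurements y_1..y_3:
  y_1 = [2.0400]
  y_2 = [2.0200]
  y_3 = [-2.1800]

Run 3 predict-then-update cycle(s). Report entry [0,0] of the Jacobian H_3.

step 1: x^-=[-1.4800]  P^-=[0.4900]  H_jac=[-2.9600]  S=[4.5732]  K=[-0.3172]  nu=[-0.1504]  x^+=[-1.4323]  P^+=[0.0300]
step 2: x^-=[-1.4323]  P^-=[0.3000]  H_jac=[-2.8646]  S=[2.7418]  K=[-0.3134]  nu=[-0.0315]  x^+=[-1.4224]  P^+=[0.0306]
step 3: x^-=[-1.4224]  P^-=[0.3006]  H_jac=[-2.8449]  S=[2.7131]  K=[-0.3152]  nu=[-4.2033]  x^+=[-0.0974]  P^+=[0.0310]

H_jac[0,0] = -2.8449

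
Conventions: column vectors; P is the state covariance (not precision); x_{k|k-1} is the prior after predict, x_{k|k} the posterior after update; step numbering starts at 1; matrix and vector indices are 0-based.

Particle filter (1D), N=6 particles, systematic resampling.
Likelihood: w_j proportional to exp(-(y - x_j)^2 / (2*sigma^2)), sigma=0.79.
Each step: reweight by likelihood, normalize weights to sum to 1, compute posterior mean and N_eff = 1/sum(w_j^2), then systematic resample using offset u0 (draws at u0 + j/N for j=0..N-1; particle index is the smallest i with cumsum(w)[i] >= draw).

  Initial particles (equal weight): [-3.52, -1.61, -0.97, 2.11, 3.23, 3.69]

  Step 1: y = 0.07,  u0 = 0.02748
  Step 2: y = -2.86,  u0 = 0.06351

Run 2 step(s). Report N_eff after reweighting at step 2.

step 1: w=[0.0001, 0.1859, 0.7498, 0.0636, 0.0006, 0.0000]  mean=-0.8906  Neff=1.6644  idx=[1, 2, 2, 2, 2, 2]
step 2: w=[0.5001, 0.1000, 0.1000, 0.1000, 0.1000, 0.1000]  mean=-1.2901  Neff=3.3321  idx=[0, 0, 0, 1, 3, 4]

N_eff = 3.3321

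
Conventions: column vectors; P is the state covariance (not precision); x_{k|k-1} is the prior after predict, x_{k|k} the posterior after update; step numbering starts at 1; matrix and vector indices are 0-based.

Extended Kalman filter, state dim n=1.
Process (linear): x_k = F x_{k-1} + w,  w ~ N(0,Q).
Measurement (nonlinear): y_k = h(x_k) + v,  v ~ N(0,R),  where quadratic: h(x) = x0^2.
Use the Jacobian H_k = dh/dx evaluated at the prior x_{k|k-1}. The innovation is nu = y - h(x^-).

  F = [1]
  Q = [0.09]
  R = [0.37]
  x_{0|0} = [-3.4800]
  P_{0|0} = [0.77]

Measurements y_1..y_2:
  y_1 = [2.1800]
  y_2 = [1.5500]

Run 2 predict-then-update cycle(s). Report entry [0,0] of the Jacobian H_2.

step 1: x^-=[-3.4800]  P^-=[0.8600]  H_jac=[-6.9600]  S=[42.0298]  K=[-0.1424]  nu=[-9.9304]  x^+=[-2.0658]  P^+=[0.0076]
step 2: x^-=[-2.0658]  P^-=[0.0976]  H_jac=[-4.1316]  S=[2.0355]  K=[-0.1980]  nu=[-2.7174]  x^+=[-1.5276]  P^+=[0.0177]

H_jac[0,0] = -4.1316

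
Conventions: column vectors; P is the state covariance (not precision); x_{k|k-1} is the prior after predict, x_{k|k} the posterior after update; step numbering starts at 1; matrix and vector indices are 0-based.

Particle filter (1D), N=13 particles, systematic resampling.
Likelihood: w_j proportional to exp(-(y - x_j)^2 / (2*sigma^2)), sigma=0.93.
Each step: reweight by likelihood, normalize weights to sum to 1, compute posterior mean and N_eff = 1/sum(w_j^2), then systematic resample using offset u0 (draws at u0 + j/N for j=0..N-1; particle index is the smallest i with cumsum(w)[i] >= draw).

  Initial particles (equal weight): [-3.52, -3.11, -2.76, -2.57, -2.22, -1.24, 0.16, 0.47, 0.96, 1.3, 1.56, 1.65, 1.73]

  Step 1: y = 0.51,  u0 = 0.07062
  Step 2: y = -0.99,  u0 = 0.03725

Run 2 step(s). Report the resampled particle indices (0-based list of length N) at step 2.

step 1: w=[0.0000, 0.0001, 0.0004, 0.0008, 0.0026, 0.0332, 0.1816, 0.1947, 0.1734, 0.1359, 0.1030, 0.0919, 0.0824]  mean=0.8681  Neff=6.8328  idx=[6, 6, 7, 7, 7, 8, 8, 9, 9, 10, 11, 11, 12]
step 2: w=[0.2119, 0.2119, 0.1327, 0.1327, 0.1327, 0.0505, 0.0505, 0.0220, 0.0220, 0.0106, 0.0081, 0.0081, 0.0063]  mean=0.4632  Neff=6.7120  idx=[0, 0, 0, 1, 1, 1, 2, 3, 3, 4, 4, 6, 8]

resampled_idx = [0, 0, 0, 1, 1, 1, 2, 3, 3, 4, 4, 6, 8]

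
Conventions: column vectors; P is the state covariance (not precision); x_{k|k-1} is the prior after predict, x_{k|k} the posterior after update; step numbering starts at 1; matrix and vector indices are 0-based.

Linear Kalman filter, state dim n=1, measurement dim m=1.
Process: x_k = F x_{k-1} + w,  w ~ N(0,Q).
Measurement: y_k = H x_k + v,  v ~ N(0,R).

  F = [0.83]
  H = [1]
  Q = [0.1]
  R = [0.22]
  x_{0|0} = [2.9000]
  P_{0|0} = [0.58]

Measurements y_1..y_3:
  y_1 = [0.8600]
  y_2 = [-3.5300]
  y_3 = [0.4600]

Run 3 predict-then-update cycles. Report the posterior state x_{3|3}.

step 1: x^-=[2.4070]  P^-=[0.4996]  S=[0.7196]  K=[0.6943]  nu=[-1.5470]  x^+=[1.3330]  P^+=[0.1527]
step 2: x^-=[1.1064]  P^-=[0.2052]  S=[0.4252]  K=[0.4826]  nu=[-4.6364]  x^+=[-1.1312]  P^+=[0.1062]
step 3: x^-=[-0.9389]  P^-=[0.1731]  S=[0.3931]  K=[0.4404]  nu=[1.3989]  x^+=[-0.3228]  P^+=[0.0969]

x_post = [-0.3228]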